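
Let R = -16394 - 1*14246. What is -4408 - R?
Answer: 26232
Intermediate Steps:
R = -30640 (R = -16394 - 14246 = -30640)
-4408 - R = -4408 - 1*(-30640) = -4408 + 30640 = 26232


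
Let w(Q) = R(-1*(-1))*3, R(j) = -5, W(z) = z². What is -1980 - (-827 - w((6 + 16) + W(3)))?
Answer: -1168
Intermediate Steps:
w(Q) = -15 (w(Q) = -5*3 = -15)
-1980 - (-827 - w((6 + 16) + W(3))) = -1980 - (-827 - 1*(-15)) = -1980 - (-827 + 15) = -1980 - 1*(-812) = -1980 + 812 = -1168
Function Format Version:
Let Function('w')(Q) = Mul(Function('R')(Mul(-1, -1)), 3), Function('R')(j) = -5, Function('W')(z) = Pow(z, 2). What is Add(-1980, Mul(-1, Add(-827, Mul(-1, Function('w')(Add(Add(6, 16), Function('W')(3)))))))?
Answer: -1168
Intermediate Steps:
Function('w')(Q) = -15 (Function('w')(Q) = Mul(-5, 3) = -15)
Add(-1980, Mul(-1, Add(-827, Mul(-1, Function('w')(Add(Add(6, 16), Function('W')(3))))))) = Add(-1980, Mul(-1, Add(-827, Mul(-1, -15)))) = Add(-1980, Mul(-1, Add(-827, 15))) = Add(-1980, Mul(-1, -812)) = Add(-1980, 812) = -1168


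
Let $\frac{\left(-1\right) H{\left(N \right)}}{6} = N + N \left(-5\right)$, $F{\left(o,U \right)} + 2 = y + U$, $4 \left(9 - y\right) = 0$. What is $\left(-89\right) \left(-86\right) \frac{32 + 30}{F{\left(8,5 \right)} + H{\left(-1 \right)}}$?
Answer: $- \frac{118637}{3} \approx -39546.0$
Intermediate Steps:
$y = 9$ ($y = 9 - 0 = 9 + 0 = 9$)
$F{\left(o,U \right)} = 7 + U$ ($F{\left(o,U \right)} = -2 + \left(9 + U\right) = 7 + U$)
$H{\left(N \right)} = 24 N$ ($H{\left(N \right)} = - 6 \left(N + N \left(-5\right)\right) = - 6 \left(N - 5 N\right) = - 6 \left(- 4 N\right) = 24 N$)
$\left(-89\right) \left(-86\right) \frac{32 + 30}{F{\left(8,5 \right)} + H{\left(-1 \right)}} = \left(-89\right) \left(-86\right) \frac{32 + 30}{\left(7 + 5\right) + 24 \left(-1\right)} = 7654 \frac{62}{12 - 24} = 7654 \frac{62}{-12} = 7654 \cdot 62 \left(- \frac{1}{12}\right) = 7654 \left(- \frac{31}{6}\right) = - \frac{118637}{3}$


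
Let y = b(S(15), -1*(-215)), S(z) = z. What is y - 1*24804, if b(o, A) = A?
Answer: -24589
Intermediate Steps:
y = 215 (y = -1*(-215) = 215)
y - 1*24804 = 215 - 1*24804 = 215 - 24804 = -24589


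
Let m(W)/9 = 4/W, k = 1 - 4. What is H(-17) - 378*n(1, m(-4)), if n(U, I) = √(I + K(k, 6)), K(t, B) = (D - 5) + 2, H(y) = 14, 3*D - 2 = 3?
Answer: 14 - 126*I*√93 ≈ 14.0 - 1215.1*I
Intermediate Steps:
k = -3
D = 5/3 (D = ⅔ + (⅓)*3 = ⅔ + 1 = 5/3 ≈ 1.6667)
m(W) = 36/W (m(W) = 9*(4/W) = 36/W)
K(t, B) = -4/3 (K(t, B) = (5/3 - 5) + 2 = -10/3 + 2 = -4/3)
n(U, I) = √(-4/3 + I) (n(U, I) = √(I - 4/3) = √(-4/3 + I))
H(-17) - 378*n(1, m(-4)) = 14 - 126*√(-12 + 9*(36/(-4))) = 14 - 126*√(-12 + 9*(36*(-¼))) = 14 - 126*√(-12 + 9*(-9)) = 14 - 126*√(-12 - 81) = 14 - 126*√(-93) = 14 - 126*I*√93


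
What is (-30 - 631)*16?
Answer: -10576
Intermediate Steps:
(-30 - 631)*16 = -661*16 = -10576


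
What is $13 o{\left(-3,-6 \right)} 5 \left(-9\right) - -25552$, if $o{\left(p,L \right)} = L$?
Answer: $29062$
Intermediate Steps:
$13 o{\left(-3,-6 \right)} 5 \left(-9\right) - -25552 = 13 \left(-6\right) 5 \left(-9\right) - -25552 = \left(-78\right) \left(-45\right) + 25552 = 3510 + 25552 = 29062$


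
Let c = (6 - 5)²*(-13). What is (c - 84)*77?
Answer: -7469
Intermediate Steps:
c = -13 (c = 1²*(-13) = 1*(-13) = -13)
(c - 84)*77 = (-13 - 84)*77 = -97*77 = -7469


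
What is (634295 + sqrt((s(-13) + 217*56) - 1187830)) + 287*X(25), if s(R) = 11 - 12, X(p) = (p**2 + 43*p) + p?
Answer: 1129370 + 3*I*sqrt(130631) ≈ 1.1294e+6 + 1084.3*I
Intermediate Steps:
X(p) = p**2 + 44*p
s(R) = -1
(634295 + sqrt((s(-13) + 217*56) - 1187830)) + 287*X(25) = (634295 + sqrt((-1 + 217*56) - 1187830)) + 287*(25*(44 + 25)) = (634295 + sqrt((-1 + 12152) - 1187830)) + 287*(25*69) = (634295 + sqrt(12151 - 1187830)) + 287*1725 = (634295 + sqrt(-1175679)) + 495075 = (634295 + 3*I*sqrt(130631)) + 495075 = 1129370 + 3*I*sqrt(130631)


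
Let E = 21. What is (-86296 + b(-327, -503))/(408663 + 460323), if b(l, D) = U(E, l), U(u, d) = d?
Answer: -86623/868986 ≈ -0.099683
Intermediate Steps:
b(l, D) = l
(-86296 + b(-327, -503))/(408663 + 460323) = (-86296 - 327)/(408663 + 460323) = -86623/868986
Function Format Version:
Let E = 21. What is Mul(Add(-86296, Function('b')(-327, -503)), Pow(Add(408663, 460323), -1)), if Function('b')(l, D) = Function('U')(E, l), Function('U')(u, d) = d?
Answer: Rational(-86623, 868986) ≈ -0.099683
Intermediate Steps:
Function('b')(l, D) = l
Mul(Add(-86296, Function('b')(-327, -503)), Pow(Add(408663, 460323), -1)) = Mul(Add(-86296, -327), Pow(Add(408663, 460323), -1)) = Mul(-86623, Pow(868986, -1)) = Mul(-86623, Rational(1, 868986)) = Rational(-86623, 868986)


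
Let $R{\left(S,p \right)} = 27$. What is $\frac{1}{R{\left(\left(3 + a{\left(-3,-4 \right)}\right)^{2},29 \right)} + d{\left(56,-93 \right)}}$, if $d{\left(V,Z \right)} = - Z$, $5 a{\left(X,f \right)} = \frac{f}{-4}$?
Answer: $\frac{1}{120} \approx 0.0083333$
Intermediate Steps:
$a{\left(X,f \right)} = - \frac{f}{20}$ ($a{\left(X,f \right)} = \frac{f \frac{1}{-4}}{5} = \frac{f \left(- \frac{1}{4}\right)}{5} = \frac{\left(- \frac{1}{4}\right) f}{5} = - \frac{f}{20}$)
$\frac{1}{R{\left(\left(3 + a{\left(-3,-4 \right)}\right)^{2},29 \right)} + d{\left(56,-93 \right)}} = \frac{1}{27 - -93} = \frac{1}{27 + 93} = \frac{1}{120}$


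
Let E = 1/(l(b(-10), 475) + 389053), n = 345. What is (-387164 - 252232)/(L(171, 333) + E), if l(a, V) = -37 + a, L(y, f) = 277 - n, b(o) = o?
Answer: 82909626792/8817469 ≈ 9402.9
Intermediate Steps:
L(y, f) = -68 (L(y, f) = 277 - 1*345 = 277 - 345 = -68)
E = 1/389006 (E = 1/((-37 - 10) + 389053) = 1/(-47 + 389053) = 1/389006 ≈ 2.5707e-6)
(-387164 - 252232)/(L(171, 333) + E) = (-387164 - 252232)/(-68 + 1/389006) = -639396/(-26452407/389006) = -639396*(-389006/26452407) = 82909626792/8817469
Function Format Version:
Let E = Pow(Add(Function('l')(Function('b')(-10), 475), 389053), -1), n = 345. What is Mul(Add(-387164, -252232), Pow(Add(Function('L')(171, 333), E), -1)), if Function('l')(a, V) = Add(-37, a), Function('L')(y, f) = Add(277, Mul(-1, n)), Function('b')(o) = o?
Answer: Rational(82909626792, 8817469) ≈ 9402.9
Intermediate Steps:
Function('L')(y, f) = -68 (Function('L')(y, f) = Add(277, Mul(-1, 345)) = Add(277, -345) = -68)
E = Rational(1, 389006) (E = Pow(Add(Add(-37, -10), 389053), -1) = Pow(Add(-47, 389053), -1) = Pow(389006, -1) = Rational(1, 389006) ≈ 2.5707e-6)
Mul(Add(-387164, -252232), Pow(Add(Function('L')(171, 333), E), -1)) = Mul(Add(-387164, -252232), Pow(Add(-68, Rational(1, 389006)), -1)) = Mul(-639396, Pow(Rational(-26452407, 389006), -1)) = Mul(-639396, Rational(-389006, 26452407)) = Rational(82909626792, 8817469)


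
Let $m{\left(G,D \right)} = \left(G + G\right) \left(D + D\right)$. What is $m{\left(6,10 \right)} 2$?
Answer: $480$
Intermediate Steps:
$m{\left(G,D \right)} = 4 D G$ ($m{\left(G,D \right)} = 2 G 2 D = 4 D G$)
$m{\left(6,10 \right)} 2 = 4 \cdot 10 \cdot 6 \cdot 2 = 240 \cdot 2 = 480$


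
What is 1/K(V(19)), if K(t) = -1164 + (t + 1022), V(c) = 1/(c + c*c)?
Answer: -380/53959 ≈ -0.0070424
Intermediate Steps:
V(c) = 1/(c + c²)
K(t) = -142 + t (K(t) = -1164 + (1022 + t) = -142 + t)
1/K(V(19)) = 1/(-142 + 1/(19*(1 + 19))) = 1/(-142 + (1/19)/20) = 1/(-142 + (1/19)*(1/20)) = 1/(-142 + 1/380) = 1/(-53959/380) = -380/53959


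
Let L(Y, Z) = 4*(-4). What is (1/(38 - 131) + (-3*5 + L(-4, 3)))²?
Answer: 8317456/8649 ≈ 961.67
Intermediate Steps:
L(Y, Z) = -16
(1/(38 - 131) + (-3*5 + L(-4, 3)))² = (1/(38 - 131) + (-3*5 - 16))² = (1/(-93) + (-15 - 16))² = (-1/93 - 31)² = (-2884/93)² = 8317456/8649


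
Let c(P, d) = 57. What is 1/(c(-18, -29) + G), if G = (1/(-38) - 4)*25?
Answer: -38/1659 ≈ -0.022905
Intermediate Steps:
G = -3825/38 (G = (1*(-1/38) - 4)*25 = (-1/38 - 4)*25 = -153/38*25 = -3825/38 ≈ -100.66)
1/(c(-18, -29) + G) = 1/(57 - 3825/38) = 1/(-1659/38) = -38/1659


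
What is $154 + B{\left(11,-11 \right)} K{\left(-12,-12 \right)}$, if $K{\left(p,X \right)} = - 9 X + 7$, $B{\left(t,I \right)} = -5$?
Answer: $-421$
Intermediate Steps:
$K{\left(p,X \right)} = 7 - 9 X$
$154 + B{\left(11,-11 \right)} K{\left(-12,-12 \right)} = 154 - 5 \left(7 - -108\right) = 154 - 5 \left(7 + 108\right) = 154 - 575 = -421$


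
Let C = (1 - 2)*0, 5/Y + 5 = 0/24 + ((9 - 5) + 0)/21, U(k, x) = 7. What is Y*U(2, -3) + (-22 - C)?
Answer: -2957/101 ≈ -29.277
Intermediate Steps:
Y = -105/101 (Y = 5/(-5 + (0/24 + ((9 - 5) + 0)/21)) = 5/(-5 + (0*(1/24) + (4 + 0)*(1/21))) = 5/(-5 + (0 + 4*(1/21))) = 5/(-5 + (0 + 4/21)) = 5/(-5 + 4/21) = 5/(-101/21) = 5*(-21/101) = -105/101 ≈ -1.0396)
C = 0 (C = -1*0 = 0)
Y*U(2, -3) + (-22 - C) = -105/101*7 + (-22 - 1*0) = -735/101 + (-22 + 0) = -735/101 - 22 = -2957/101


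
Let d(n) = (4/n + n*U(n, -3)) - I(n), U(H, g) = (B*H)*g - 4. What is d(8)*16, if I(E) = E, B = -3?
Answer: 8584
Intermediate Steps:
U(H, g) = -4 - 3*H*g (U(H, g) = (-3*H)*g - 4 = -3*H*g - 4 = -4 - 3*H*g)
d(n) = -n + 4/n + n*(-4 + 9*n) (d(n) = (4/n + n*(-4 - 3*n*(-3))) - n = (4/n + n*(-4 + 9*n)) - n = -n + 4/n + n*(-4 + 9*n))
d(8)*16 = ((4 + 8²*(-5 + 9*8))/8)*16 = ((4 + 64*(-5 + 72))/8)*16 = ((4 + 64*67)/8)*16 = ((4 + 4288)/8)*16 = ((⅛)*4292)*16 = (1073/2)*16 = 8584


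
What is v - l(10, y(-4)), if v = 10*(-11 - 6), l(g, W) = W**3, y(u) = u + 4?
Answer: -170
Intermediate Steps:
y(u) = 4 + u
v = -170 (v = 10*(-17) = -170)
v - l(10, y(-4)) = -170 - (4 - 4)**3 = -170 - 1*0**3 = -170 - 1*0 = -170 + 0 = -170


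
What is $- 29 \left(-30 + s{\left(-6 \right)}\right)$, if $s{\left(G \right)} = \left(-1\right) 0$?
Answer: $870$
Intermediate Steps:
$s{\left(G \right)} = 0$
$- 29 \left(-30 + s{\left(-6 \right)}\right) = - 29 \left(-30 + 0\right) = \left(-29\right) \left(-30\right) = 870$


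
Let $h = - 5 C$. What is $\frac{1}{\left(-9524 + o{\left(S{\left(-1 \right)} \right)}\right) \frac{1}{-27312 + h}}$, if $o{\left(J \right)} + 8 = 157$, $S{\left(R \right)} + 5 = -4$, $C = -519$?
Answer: $\frac{8239}{3125} \approx 2.6365$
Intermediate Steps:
$S{\left(R \right)} = -9$ ($S{\left(R \right)} = -5 - 4 = -9$)
$h = 2595$ ($h = \left(-5\right) \left(-519\right) = 2595$)
$o{\left(J \right)} = 149$ ($o{\left(J \right)} = -8 + 157 = 149$)
$\frac{1}{\left(-9524 + o{\left(S{\left(-1 \right)} \right)}\right) \frac{1}{-27312 + h}} = \frac{1}{\left(-9524 + 149\right) \frac{1}{-27312 + 2595}} = \frac{1}{\left(-9375\right) \frac{1}{-24717}} = \frac{1}{\left(-9375\right) \left(- \frac{1}{24717}\right)} = \frac{1}{\frac{3125}{8239}} = \frac{8239}{3125}$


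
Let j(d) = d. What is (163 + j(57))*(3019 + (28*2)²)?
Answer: 1354100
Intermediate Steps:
(163 + j(57))*(3019 + (28*2)²) = (163 + 57)*(3019 + (28*2)²) = 220*(3019 + 56²) = 220*(3019 + 3136) = 220*6155 = 1354100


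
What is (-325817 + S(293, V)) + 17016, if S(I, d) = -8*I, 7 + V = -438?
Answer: -311145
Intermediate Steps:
V = -445 (V = -7 - 438 = -445)
(-325817 + S(293, V)) + 17016 = (-325817 - 8*293) + 17016 = (-325817 - 2344) + 17016 = -328161 + 17016 = -311145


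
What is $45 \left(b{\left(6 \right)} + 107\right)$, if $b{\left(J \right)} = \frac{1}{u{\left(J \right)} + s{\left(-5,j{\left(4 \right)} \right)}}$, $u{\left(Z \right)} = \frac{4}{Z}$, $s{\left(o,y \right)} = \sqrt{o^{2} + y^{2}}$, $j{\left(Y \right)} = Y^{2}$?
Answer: $\frac{2431521}{505} + \frac{81 \sqrt{281}}{505} \approx 4817.6$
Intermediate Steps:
$b{\left(J \right)} = \frac{1}{\sqrt{281} + \frac{4}{J}}$ ($b{\left(J \right)} = \frac{1}{\frac{4}{J} + \sqrt{\left(-5\right)^{2} + \left(4^{2}\right)^{2}}} = \frac{1}{\frac{4}{J} + \sqrt{25 + 16^{2}}} = \frac{1}{\frac{4}{J} + \sqrt{25 + 256}} = \frac{1}{\frac{4}{J} + \sqrt{281}} = \frac{1}{\sqrt{281} + \frac{4}{J}}$)
$45 \left(b{\left(6 \right)} + 107\right) = 45 \left(\frac{6}{4 + 6 \sqrt{281}} + 107\right) = 45 \left(107 + \frac{6}{4 + 6 \sqrt{281}}\right) = 4815 + \frac{270}{4 + 6 \sqrt{281}}$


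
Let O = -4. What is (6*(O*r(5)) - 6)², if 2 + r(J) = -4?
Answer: 19044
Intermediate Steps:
r(J) = -6 (r(J) = -2 - 4 = -6)
(6*(O*r(5)) - 6)² = (6*(-4*(-6)) - 6)² = (6*24 - 6)² = (144 - 6)² = 138² = 19044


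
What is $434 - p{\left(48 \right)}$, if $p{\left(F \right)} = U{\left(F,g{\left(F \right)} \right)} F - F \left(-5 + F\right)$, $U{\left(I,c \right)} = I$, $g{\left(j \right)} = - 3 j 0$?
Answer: $194$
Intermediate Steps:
$g{\left(j \right)} = 0$
$p{\left(F \right)} = F^{2} - F \left(-5 + F\right)$ ($p{\left(F \right)} = F F - F \left(-5 + F\right) = F^{2} - F \left(-5 + F\right)$)
$434 - p{\left(48 \right)} = 434 - 5 \cdot 48 = 434 - 240 = 194$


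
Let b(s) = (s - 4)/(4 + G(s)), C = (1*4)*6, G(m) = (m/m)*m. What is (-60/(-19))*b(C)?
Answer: 300/133 ≈ 2.2556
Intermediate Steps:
G(m) = m (G(m) = 1*m = m)
C = 24 (C = 4*6 = 24)
b(s) = (-4 + s)/(4 + s) (b(s) = (s - 4)/(4 + s) = (-4 + s)/(4 + s))
(-60/(-19))*b(C) = (-60/(-19))*((-4 + 24)/(4 + 24)) = (-60*(-1)/19)*(20/28) = (-10*(-6/19))*((1/28)*20) = (60/19)*(5/7) = 300/133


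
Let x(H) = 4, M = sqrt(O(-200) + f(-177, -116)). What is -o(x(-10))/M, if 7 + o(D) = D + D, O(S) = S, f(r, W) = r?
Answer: I*sqrt(377)/377 ≈ 0.051503*I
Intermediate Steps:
M = I*sqrt(377) (M = sqrt(-200 - 177) = sqrt(-377) = I*sqrt(377) ≈ 19.417*I)
o(D) = -7 + 2*D (o(D) = -7 + (D + D) = -7 + 2*D)
-o(x(-10))/M = -(-7 + 2*4)/(I*sqrt(377)) = -(-7 + 8)*(-I*sqrt(377)/377) = -(-I*sqrt(377)/377) = -(-1)*I*sqrt(377)/377 = I*sqrt(377)/377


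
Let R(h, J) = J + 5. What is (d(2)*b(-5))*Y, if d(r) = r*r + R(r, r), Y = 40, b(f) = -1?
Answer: -440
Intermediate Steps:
R(h, J) = 5 + J
d(r) = 5 + r + r² (d(r) = r*r + (5 + r) = r² + (5 + r) = 5 + r + r²)
(d(2)*b(-5))*Y = ((5 + 2 + 2²)*(-1))*40 = ((5 + 2 + 4)*(-1))*40 = (11*(-1))*40 = -11*40 = -440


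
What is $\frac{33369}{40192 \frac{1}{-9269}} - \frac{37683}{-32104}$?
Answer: $- \frac{1241020589001}{161290496} \approx -7694.3$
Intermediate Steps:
$\frac{33369}{40192 \frac{1}{-9269}} - \frac{37683}{-32104} = \frac{33369}{40192 \left(- \frac{1}{9269}\right)} - - \frac{37683}{32104} = \frac{33369}{- \frac{40192}{9269}} + \frac{37683}{32104} = 33369 \left(- \frac{9269}{40192}\right) + \frac{37683}{32104} = - \frac{309297261}{40192} + \frac{37683}{32104} = - \frac{1241020589001}{161290496}$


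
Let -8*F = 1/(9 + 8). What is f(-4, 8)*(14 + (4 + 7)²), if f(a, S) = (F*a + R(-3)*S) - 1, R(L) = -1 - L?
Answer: 68985/34 ≈ 2029.0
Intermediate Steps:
F = -1/136 (F = -1/(8*(9 + 8)) = -⅛/17 = -⅛*1/17 = -1/136 ≈ -0.0073529)
f(a, S) = -1 + 2*S - a/136 (f(a, S) = (-a/136 + (-1 - 1*(-3))*S) - 1 = (-a/136 + (-1 + 3)*S) - 1 = (-a/136 + 2*S) - 1 = (2*S - a/136) - 1 = -1 + 2*S - a/136)
f(-4, 8)*(14 + (4 + 7)²) = (-1 + 2*8 - 1/136*(-4))*(14 + (4 + 7)²) = (-1 + 16 + 1/34)*(14 + 11²) = 511*(14 + 121)/34 = (511/34)*135 = 68985/34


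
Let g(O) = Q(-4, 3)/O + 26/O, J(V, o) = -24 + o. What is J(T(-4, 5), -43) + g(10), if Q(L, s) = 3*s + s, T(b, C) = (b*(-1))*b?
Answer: -316/5 ≈ -63.200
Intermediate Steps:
T(b, C) = -b² (T(b, C) = (-b)*b = -b²)
Q(L, s) = 4*s
g(O) = 38/O (g(O) = (4*3)/O + 26/O = 12/O + 26/O = 38/O)
J(T(-4, 5), -43) + g(10) = (-24 - 43) + 38/10 = -67 + 38*(⅒) = -67 + 19/5 = -316/5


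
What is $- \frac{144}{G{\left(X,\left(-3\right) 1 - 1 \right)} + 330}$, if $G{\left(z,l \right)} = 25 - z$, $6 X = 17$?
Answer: $- \frac{864}{2113} \approx -0.4089$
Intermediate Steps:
$X = \frac{17}{6}$ ($X = \frac{1}{6} \cdot 17 = \frac{17}{6} \approx 2.8333$)
$- \frac{144}{G{\left(X,\left(-3\right) 1 - 1 \right)} + 330} = - \frac{144}{\left(25 - \frac{17}{6}\right) + 330} = - \frac{144}{\frac{133}{6} + 330} = - \frac{144}{\frac{2113}{6}} = \left(-144\right) \frac{6}{2113} = - \frac{864}{2113}$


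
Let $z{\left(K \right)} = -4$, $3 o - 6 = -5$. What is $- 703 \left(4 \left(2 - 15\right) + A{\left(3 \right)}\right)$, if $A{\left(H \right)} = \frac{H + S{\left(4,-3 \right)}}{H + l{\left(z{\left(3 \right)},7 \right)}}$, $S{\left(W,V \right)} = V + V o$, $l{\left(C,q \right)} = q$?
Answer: $\frac{366263}{10} \approx 36626.0$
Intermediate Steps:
$o = \frac{1}{3}$ ($o = 2 + \frac{1}{3} \left(-5\right) = 2 - \frac{5}{3} = \frac{1}{3} \approx 0.33333$)
$S{\left(W,V \right)} = \frac{4 V}{3}$ ($S{\left(W,V \right)} = V + V \frac{1}{3} = V + \frac{V}{3} = \frac{4 V}{3}$)
$A{\left(H \right)} = \frac{-4 + H}{7 + H}$ ($A{\left(H \right)} = \frac{H + \frac{4}{3} \left(-3\right)}{H + 7} = \frac{H - 4}{7 + H} = \frac{-4 + H}{7 + H}$)
$- 703 \left(4 \left(2 - 15\right) + A{\left(3 \right)}\right) = - 703 \left(4 \left(2 - 15\right) + \frac{-4 + 3}{7 + 3}\right) = - 703 \left(4 \left(-13\right) + \frac{1}{10} \left(-1\right)\right) = - 703 \left(-52 + \frac{1}{10} \left(-1\right)\right) = - 703 \left(-52 - \frac{1}{10}\right) = \left(-703\right) \left(- \frac{521}{10}\right) = \frac{366263}{10}$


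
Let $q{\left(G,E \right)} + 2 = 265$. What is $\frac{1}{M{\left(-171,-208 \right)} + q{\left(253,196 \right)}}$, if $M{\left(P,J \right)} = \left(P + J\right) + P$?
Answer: $- \frac{1}{287} \approx -0.0034843$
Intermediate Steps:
$M{\left(P,J \right)} = J + 2 P$ ($M{\left(P,J \right)} = \left(J + P\right) + P = J + 2 P$)
$q{\left(G,E \right)} = 263$ ($q{\left(G,E \right)} = -2 + 265 = 263$)
$\frac{1}{M{\left(-171,-208 \right)} + q{\left(253,196 \right)}} = \frac{1}{\left(-208 + 2 \left(-171\right)\right) + 263} = \frac{1}{\left(-208 - 342\right) + 263} = \frac{1}{-550 + 263} = \frac{1}{-287} = - \frac{1}{287}$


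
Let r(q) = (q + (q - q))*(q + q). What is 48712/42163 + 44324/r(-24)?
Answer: 481237259/12142944 ≈ 39.631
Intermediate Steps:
r(q) = 2*q² (r(q) = (q + 0)*(2*q) = q*(2*q) = 2*q²)
48712/42163 + 44324/r(-24) = 48712/42163 + 44324/((2*(-24)²)) = 48712*(1/42163) + 44324/((2*576)) = 48712/42163 + 44324/1152 = 48712/42163 + 44324*(1/1152) = 48712/42163 + 11081/288 = 481237259/12142944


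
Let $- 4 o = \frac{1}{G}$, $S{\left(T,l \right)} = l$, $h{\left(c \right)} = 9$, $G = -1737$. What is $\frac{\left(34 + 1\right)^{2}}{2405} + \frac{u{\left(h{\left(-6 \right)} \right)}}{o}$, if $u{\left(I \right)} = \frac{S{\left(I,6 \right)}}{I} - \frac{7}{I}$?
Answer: $- \frac{371087}{481} \approx -771.49$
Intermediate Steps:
$u{\left(I \right)} = - \frac{1}{I}$ ($u{\left(I \right)} = \frac{6}{I} - \frac{7}{I} = - \frac{1}{I}$)
$o = \frac{1}{6948}$ ($o = - \frac{1}{4 \left(-1737\right)} = \left(- \frac{1}{4}\right) \left(- \frac{1}{1737}\right) = \frac{1}{6948} \approx 0.00014393$)
$\frac{\left(34 + 1\right)^{2}}{2405} + \frac{u{\left(h{\left(-6 \right)} \right)}}{o} = \frac{\left(34 + 1\right)^{2}}{2405} + - \frac{1}{9} \frac{1}{\frac{1}{6948}} = 35^{2} \cdot \frac{1}{2405} + \left(-1\right) \frac{1}{9} \cdot 6948 = 1225 \cdot \frac{1}{2405} - 772 = \frac{245}{481} - 772 = - \frac{371087}{481}$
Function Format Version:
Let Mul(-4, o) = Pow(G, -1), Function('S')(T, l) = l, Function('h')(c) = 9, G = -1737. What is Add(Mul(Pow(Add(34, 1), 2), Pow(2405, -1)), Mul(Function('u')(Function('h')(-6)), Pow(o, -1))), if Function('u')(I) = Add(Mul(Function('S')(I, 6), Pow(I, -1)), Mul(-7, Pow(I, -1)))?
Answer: Rational(-371087, 481) ≈ -771.49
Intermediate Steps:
Function('u')(I) = Mul(-1, Pow(I, -1)) (Function('u')(I) = Add(Mul(6, Pow(I, -1)), Mul(-7, Pow(I, -1))) = Mul(-1, Pow(I, -1)))
o = Rational(1, 6948) (o = Mul(Rational(-1, 4), Pow(-1737, -1)) = Mul(Rational(-1, 4), Rational(-1, 1737)) = Rational(1, 6948) ≈ 0.00014393)
Add(Mul(Pow(Add(34, 1), 2), Pow(2405, -1)), Mul(Function('u')(Function('h')(-6)), Pow(o, -1))) = Add(Mul(Pow(Add(34, 1), 2), Pow(2405, -1)), Mul(Mul(-1, Pow(9, -1)), Pow(Rational(1, 6948), -1))) = Add(Mul(Pow(35, 2), Rational(1, 2405)), Mul(Mul(-1, Rational(1, 9)), 6948)) = Add(Mul(1225, Rational(1, 2405)), Mul(Rational(-1, 9), 6948)) = Add(Rational(245, 481), -772) = Rational(-371087, 481)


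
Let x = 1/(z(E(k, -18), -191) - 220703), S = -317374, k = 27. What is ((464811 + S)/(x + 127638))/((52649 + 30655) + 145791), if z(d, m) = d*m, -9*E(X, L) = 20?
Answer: 292294884559/57970938423356415 ≈ 5.0421e-6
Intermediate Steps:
E(X, L) = -20/9 (E(X, L) = -1/9*20 = -20/9)
x = -9/1982507 (x = 1/(-20/9*(-191) - 220703) = 1/(3820/9 - 220703) = 1/(-1982507/9) = -9/1982507 ≈ -4.5397e-6)
((464811 + S)/(x + 127638))/((52649 + 30655) + 145791) = ((464811 - 317374)/(-9/1982507 + 127638))/((52649 + 30655) + 145791) = (147437/(253043228457/1982507))/(83304 + 145791) = (147437*(1982507/253043228457))/229095 = (292294884559/253043228457)*(1/229095) = 292294884559/57970938423356415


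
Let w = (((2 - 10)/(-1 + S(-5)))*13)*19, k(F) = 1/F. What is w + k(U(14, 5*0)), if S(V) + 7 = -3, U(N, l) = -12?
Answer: 23701/132 ≈ 179.55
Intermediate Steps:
S(V) = -10 (S(V) = -7 - 3 = -10)
w = 1976/11 (w = (((2 - 10)/(-1 - 10))*13)*19 = (-8/(-11)*13)*19 = (-8*(-1/11)*13)*19 = ((8/11)*13)*19 = (104/11)*19 = 1976/11 ≈ 179.64)
w + k(U(14, 5*0)) = 1976/11 + 1/(-12) = 1976/11 - 1/12 = 23701/132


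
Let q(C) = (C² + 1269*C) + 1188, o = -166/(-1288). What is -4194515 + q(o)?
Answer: -1739055829195/414736 ≈ -4.1932e+6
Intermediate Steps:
o = 83/644 (o = -166*(-1/1288) = 83/644 ≈ 0.12888)
q(C) = 1188 + C² + 1269*C
-4194515 + q(o) = -4194515 + (1188 + (83/644)² + 1269*(83/644)) = -4194515 + (1188 + 6889/414736 + 105327/644) = -4194515 + 560543845/414736 = -1739055829195/414736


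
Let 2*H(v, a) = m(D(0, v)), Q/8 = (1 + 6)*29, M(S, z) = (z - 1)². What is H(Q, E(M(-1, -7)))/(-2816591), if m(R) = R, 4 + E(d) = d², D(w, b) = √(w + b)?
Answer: -√406/2816591 ≈ -7.1538e-6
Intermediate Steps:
D(w, b) = √(b + w)
M(S, z) = (-1 + z)²
E(d) = -4 + d²
Q = 1624 (Q = 8*((1 + 6)*29) = 8*(7*29) = 8*203 = 1624)
H(v, a) = √v/2 (H(v, a) = √(v + 0)/2 = √v/2)
H(Q, E(M(-1, -7)))/(-2816591) = (√1624/2)/(-2816591) = ((2*√406)/2)*(-1/2816591) = √406*(-1/2816591) = -√406/2816591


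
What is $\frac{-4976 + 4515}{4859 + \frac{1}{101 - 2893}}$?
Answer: $- \frac{1287112}{13566327} \approx -0.094875$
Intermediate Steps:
$\frac{-4976 + 4515}{4859 + \frac{1}{101 - 2893}} = - \frac{461}{4859 + \frac{1}{-2792}} = - \frac{461}{4859 - \frac{1}{2792}} = - \frac{461}{\frac{13566327}{2792}} = \left(-461\right) \frac{2792}{13566327} = - \frac{1287112}{13566327}$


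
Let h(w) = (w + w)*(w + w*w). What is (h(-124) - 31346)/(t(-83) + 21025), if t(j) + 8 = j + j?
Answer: -3813842/20851 ≈ -182.91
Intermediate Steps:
t(j) = -8 + 2*j (t(j) = -8 + (j + j) = -8 + 2*j)
h(w) = 2*w*(w + w²) (h(w) = (2*w)*(w + w²) = 2*w*(w + w²))
(h(-124) - 31346)/(t(-83) + 21025) = (2*(-124)²*(1 - 124) - 31346)/((-8 + 2*(-83)) + 21025) = (2*15376*(-123) - 31346)/((-8 - 166) + 21025) = (-3782496 - 31346)/(-174 + 21025) = -3813842/20851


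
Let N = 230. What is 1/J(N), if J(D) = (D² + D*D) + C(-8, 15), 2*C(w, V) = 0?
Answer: 1/105800 ≈ 9.4518e-6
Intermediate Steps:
C(w, V) = 0 (C(w, V) = (½)*0 = 0)
J(D) = 2*D² (J(D) = (D² + D*D) + 0 = (D² + D²) + 0 = 2*D² + 0 = 2*D²)
1/J(N) = 1/(2*230²) = 1/(2*52900) = 1/105800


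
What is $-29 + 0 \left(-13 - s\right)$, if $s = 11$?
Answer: $-29$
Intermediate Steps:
$-29 + 0 \left(-13 - s\right) = -29 + 0 \left(-13 - 11\right) = -29 + 0 \left(-24\right) = -29 + 0 = -29$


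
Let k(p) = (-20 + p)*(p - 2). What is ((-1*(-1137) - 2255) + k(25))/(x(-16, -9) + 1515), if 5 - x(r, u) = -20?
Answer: -1003/1540 ≈ -0.65130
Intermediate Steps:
k(p) = (-20 + p)*(-2 + p)
x(r, u) = 25 (x(r, u) = 5 - 1*(-20) = 5 + 20 = 25)
((-1*(-1137) - 2255) + k(25))/(x(-16, -9) + 1515) = ((-1*(-1137) - 2255) + (40 + 25² - 22*25))/(25 + 1515) = ((1137 - 2255) + (40 + 625 - 550))/1540 = (-1118 + 115)*(1/1540) = -1003*1/1540 = -1003/1540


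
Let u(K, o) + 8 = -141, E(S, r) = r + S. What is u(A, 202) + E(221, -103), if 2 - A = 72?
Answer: -31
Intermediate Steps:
A = -70 (A = 2 - 1*72 = 2 - 72 = -70)
E(S, r) = S + r
u(K, o) = -149 (u(K, o) = -8 - 141 = -149)
u(A, 202) + E(221, -103) = -149 + (221 - 103) = -149 + 118 = -31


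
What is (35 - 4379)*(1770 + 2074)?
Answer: -16698336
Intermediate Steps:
(35 - 4379)*(1770 + 2074) = -4344*3844 = -16698336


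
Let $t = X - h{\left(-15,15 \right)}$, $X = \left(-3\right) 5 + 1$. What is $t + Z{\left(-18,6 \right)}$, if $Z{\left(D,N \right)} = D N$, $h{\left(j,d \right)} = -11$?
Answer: $-111$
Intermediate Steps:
$X = -14$ ($X = -15 + 1 = -14$)
$t = -3$ ($t = -14 - -11 = -14 + 11 = -3$)
$t + Z{\left(-18,6 \right)} = -3 - 108 = -111$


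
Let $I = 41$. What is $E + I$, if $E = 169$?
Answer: $210$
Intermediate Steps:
$E + I = 169 + 41 = 210$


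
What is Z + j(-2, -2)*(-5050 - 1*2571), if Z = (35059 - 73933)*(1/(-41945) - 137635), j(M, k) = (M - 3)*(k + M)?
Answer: 224417099097524/41945 ≈ 5.3503e+9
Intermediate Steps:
j(M, k) = (-3 + M)*(M + k)
Z = 224423492354424/41945 (Z = -38874*(-1/41945 - 137635) = -38874*(-5773100076/41945) = 224423492354424/41945 ≈ 5.3504e+9)
Z + j(-2, -2)*(-5050 - 1*2571) = 224423492354424/41945 + ((-2)**2 - 3*(-2) - 3*(-2) - 2*(-2))*(-5050 - 1*2571) = 224423492354424/41945 + (4 + 6 + 6 + 4)*(-5050 - 2571) = 224423492354424/41945 + 20*(-7621) = 224423492354424/41945 - 152420 = 224417099097524/41945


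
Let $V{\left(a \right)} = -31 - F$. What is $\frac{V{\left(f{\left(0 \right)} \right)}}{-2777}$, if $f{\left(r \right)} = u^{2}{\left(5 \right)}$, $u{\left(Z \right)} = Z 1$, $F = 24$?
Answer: $\frac{55}{2777} \approx 0.019806$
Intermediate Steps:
$u{\left(Z \right)} = Z$
$f{\left(r \right)} = 25$ ($f{\left(r \right)} = 5^{2} = 25$)
$V{\left(a \right)} = -55$ ($V{\left(a \right)} = -31 - 24 = -55$)
$\frac{V{\left(f{\left(0 \right)} \right)}}{-2777} = - \frac{55}{-2777} = \left(-55\right) \left(- \frac{1}{2777}\right) = \frac{55}{2777}$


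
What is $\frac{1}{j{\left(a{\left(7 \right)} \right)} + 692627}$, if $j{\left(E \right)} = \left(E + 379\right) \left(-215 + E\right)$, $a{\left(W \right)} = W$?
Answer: $\frac{1}{612339} \approx 1.6331 \cdot 10^{-6}$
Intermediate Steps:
$j{\left(E \right)} = \left(-215 + E\right) \left(379 + E\right)$ ($j{\left(E \right)} = \left(379 + E\right) \left(-215 + E\right) = \left(-215 + E\right) \left(379 + E\right)$)
$\frac{1}{j{\left(a{\left(7 \right)} \right)} + 692627} = \frac{1}{\left(-81485 + 7^{2} + 164 \cdot 7\right) + 692627} = \frac{1}{\left(-81485 + 49 + 1148\right) + 692627} = \frac{1}{-80288 + 692627} = \frac{1}{612339}$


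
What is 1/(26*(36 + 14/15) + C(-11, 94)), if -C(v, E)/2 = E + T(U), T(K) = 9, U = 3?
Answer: 15/11314 ≈ 0.0013258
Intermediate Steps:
C(v, E) = -18 - 2*E (C(v, E) = -2*(E + 9) = -2*(9 + E) = -18 - 2*E)
1/(26*(36 + 14/15) + C(-11, 94)) = 1/(26*(36 + 14/15) + (-18 - 2*94)) = 1/(26*(36 + 14*(1/15)) + (-18 - 188)) = 1/(26*(36 + 14/15) - 206) = 1/(26*(554/15) - 206) = 1/(14404/15 - 206) = 1/(11314/15) = 15/11314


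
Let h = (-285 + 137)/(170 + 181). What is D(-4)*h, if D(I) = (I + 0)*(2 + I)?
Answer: -1184/351 ≈ -3.3732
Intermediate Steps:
D(I) = I*(2 + I)
h = -148/351 ≈ -0.42165
D(-4)*h = -4*(2 - 4)*(-148/351) = -4*(-2)*(-148/351) = 8*(-148/351) = -1184/351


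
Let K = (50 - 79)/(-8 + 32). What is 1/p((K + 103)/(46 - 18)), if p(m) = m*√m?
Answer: 384*√2094/121801 ≈ 0.14427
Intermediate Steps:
K = -29/24 ≈ -1.2083
p(m) = m^(3/2)
1/p((K + 103)/(46 - 18)) = 1/(((-29/24 + 103)/(46 - 18))^(3/2)) = 1/(((2443/24)/28)^(3/2)) = 1/(((2443/24)*(1/28))^(3/2)) = 1/((349/96)^(3/2)) = 1/(349*√2094/2304) = 384*√2094/121801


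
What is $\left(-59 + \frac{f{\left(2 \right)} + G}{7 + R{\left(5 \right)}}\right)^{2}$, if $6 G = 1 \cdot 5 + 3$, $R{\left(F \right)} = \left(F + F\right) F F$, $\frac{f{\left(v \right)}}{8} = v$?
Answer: $\frac{2064520969}{594441} \approx 3473.0$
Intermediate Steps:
$f{\left(v \right)} = 8 v$
$R{\left(F \right)} = 2 F^{3}$ ($R{\left(F \right)} = 2 F F F = 2 F^{2} F = 2 F^{3}$)
$G = \frac{4}{3}$ ($G = \frac{1 \cdot 5 + 3}{6} = \frac{5 + 3}{6} = \frac{1}{6} \cdot 8 = \frac{4}{3} \approx 1.3333$)
$\left(-59 + \frac{f{\left(2 \right)} + G}{7 + R{\left(5 \right)}}\right)^{2} = \left(-59 + \frac{8 \cdot 2 + \frac{4}{3}}{7 + 2 \cdot 5^{3}}\right)^{2} = \left(-59 + \frac{16 + \frac{4}{3}}{7 + 2 \cdot 125}\right)^{2} = \left(-59 + \frac{52}{3 \left(7 + 250\right)}\right)^{2} = \left(-59 + \frac{52}{3 \cdot 257}\right)^{2} = \left(-59 + \frac{52}{3} \cdot \frac{1}{257}\right)^{2} = \left(-59 + \frac{52}{771}\right)^{2} = \left(- \frac{45437}{771}\right)^{2} = \frac{2064520969}{594441}$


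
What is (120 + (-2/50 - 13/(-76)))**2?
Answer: 52097606001/3610000 ≈ 14431.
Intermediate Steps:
(120 + (-2/50 - 13/(-76)))**2 = (120 + (-2*1/50 - 13*(-1/76)))**2 = (120 + (-1/25 + 13/76))**2 = (120 + 249/1900)**2 = (228249/1900)**2 = 52097606001/3610000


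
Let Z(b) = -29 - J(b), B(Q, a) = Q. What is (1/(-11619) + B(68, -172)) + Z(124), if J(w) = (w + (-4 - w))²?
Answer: 267236/11619 ≈ 23.000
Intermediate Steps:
J(w) = 16 (J(w) = (-4)² = 16)
Z(b) = -45 (Z(b) = -29 - 1*16 = -29 - 16 = -45)
(1/(-11619) + B(68, -172)) + Z(124) = (1/(-11619) + 68) - 45 = (-1/11619 + 68) - 45 = 790091/11619 - 45 = 267236/11619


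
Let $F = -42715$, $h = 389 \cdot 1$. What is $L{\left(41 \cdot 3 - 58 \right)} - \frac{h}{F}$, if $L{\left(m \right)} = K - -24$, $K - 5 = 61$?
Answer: $\frac{3844739}{42715} \approx 90.009$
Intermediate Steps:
$K = 66$ ($K = 5 + 61 = 66$)
$h = 389$
$L{\left(m \right)} = 90$ ($L{\left(m \right)} = 66 - -24 = 66 + 24 = 90$)
$L{\left(41 \cdot 3 - 58 \right)} - \frac{h}{F} = 90 - \frac{389}{-42715} = 90 - 389 \left(- \frac{1}{42715}\right) = 90 - - \frac{389}{42715} = 90 + \frac{389}{42715} = \frac{3844739}{42715}$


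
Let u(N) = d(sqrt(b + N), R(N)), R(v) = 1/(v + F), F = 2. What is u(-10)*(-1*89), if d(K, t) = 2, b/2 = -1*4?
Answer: -178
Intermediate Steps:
b = -8 (b = 2*(-1*4) = 2*(-4) = -8)
R(v) = 1/(2 + v) (R(v) = 1/(v + 2) = 1/(2 + v))
u(N) = 2
u(-10)*(-1*89) = 2*(-1*89) = 2*(-89) = -178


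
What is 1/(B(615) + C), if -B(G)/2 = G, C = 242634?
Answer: 1/241404 ≈ 4.1424e-6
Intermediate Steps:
B(G) = -2*G
1/(B(615) + C) = 1/(-2*615 + 242634) = 1/(-1230 + 242634) = 1/241404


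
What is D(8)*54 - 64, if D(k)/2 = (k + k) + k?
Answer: 2528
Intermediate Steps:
D(k) = 6*k (D(k) = 2*((k + k) + k) = 2*(2*k + k) = 2*(3*k) = 6*k)
D(8)*54 - 64 = (6*8)*54 - 64 = 48*54 - 64 = 2592 - 64 = 2528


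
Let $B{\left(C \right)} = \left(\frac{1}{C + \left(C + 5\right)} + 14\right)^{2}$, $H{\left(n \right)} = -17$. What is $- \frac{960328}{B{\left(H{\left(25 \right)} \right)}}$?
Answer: $- \frac{807635848}{164025} \approx -4923.9$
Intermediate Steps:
$B{\left(C \right)} = \left(14 + \frac{1}{5 + 2 C}\right)^{2}$ ($B{\left(C \right)} = \left(\frac{1}{C + \left(5 + C\right)} + 14\right)^{2} = \left(\frac{1}{5 + 2 C} + 14\right)^{2} = \left(14 + \frac{1}{5 + 2 C}\right)^{2}$)
$- \frac{960328}{B{\left(H{\left(25 \right)} \right)}} = - \frac{960328}{\frac{1}{\left(5 + 2 \left(-17\right)\right)^{2}} \left(71 + 28 \left(-17\right)\right)^{2}} = - \frac{960328}{\frac{1}{\left(5 - 34\right)^{2}} \left(71 - 476\right)^{2}} = - \frac{960328}{\frac{1}{841} \left(-405\right)^{2}} = - \frac{960328}{\frac{1}{841} \cdot 164025} = - \frac{960328}{\frac{164025}{841}} = \left(-960328\right) \frac{841}{164025} = - \frac{807635848}{164025}$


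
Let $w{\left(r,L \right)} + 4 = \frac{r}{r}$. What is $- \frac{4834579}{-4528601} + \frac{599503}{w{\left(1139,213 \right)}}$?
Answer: $- \frac{2714895381566}{13585803} \approx -1.9983 \cdot 10^{5}$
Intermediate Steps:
$w{\left(r,L \right)} = -3$ ($w{\left(r,L \right)} = -4 + \frac{r}{r} = -4 + 1 = -3$)
$- \frac{4834579}{-4528601} + \frac{599503}{w{\left(1139,213 \right)}} = - \frac{4834579}{-4528601} + \frac{599503}{-3} = \left(-4834579\right) \left(- \frac{1}{4528601}\right) + 599503 \left(- \frac{1}{3}\right) = \frac{4834579}{4528601} - \frac{599503}{3} = - \frac{2714895381566}{13585803}$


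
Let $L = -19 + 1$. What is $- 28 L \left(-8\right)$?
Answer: $-4032$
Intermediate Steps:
$L = -18$
$- 28 L \left(-8\right) = \left(-28\right) \left(-18\right) \left(-8\right) = 504 \left(-8\right) = -4032$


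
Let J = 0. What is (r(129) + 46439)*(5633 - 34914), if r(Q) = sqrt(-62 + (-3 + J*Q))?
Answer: -1359780359 - 29281*I*sqrt(65) ≈ -1.3598e+9 - 2.3607e+5*I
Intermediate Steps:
r(Q) = I*sqrt(65) (r(Q) = sqrt(-62 + (-3 + 0*Q)) = sqrt(-62 + (-3 + 0)) = sqrt(-62 - 3) = sqrt(-65) = I*sqrt(65))
(r(129) + 46439)*(5633 - 34914) = (I*sqrt(65) + 46439)*(5633 - 34914) = (46439 + I*sqrt(65))*(-29281) = -1359780359 - 29281*I*sqrt(65)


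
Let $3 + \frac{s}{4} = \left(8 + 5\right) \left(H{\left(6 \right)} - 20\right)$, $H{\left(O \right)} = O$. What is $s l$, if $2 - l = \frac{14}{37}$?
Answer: $-1200$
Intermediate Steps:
$l = \frac{60}{37}$ ($l = 2 - \frac{14}{37} = \frac{60}{37} \approx 1.6216$)
$s = -740$ ($s = -12 + 4 \left(8 + 5\right) \left(6 - 20\right) = -12 + 4 \cdot 13 \left(-14\right) = -12 + 4 \left(-182\right) = -12 - 728 = -740$)
$s l = \left(-740\right) \frac{60}{37} = -1200$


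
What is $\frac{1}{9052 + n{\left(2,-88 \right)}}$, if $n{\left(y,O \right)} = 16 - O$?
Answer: $\frac{1}{9156} \approx 0.00010922$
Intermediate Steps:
$\frac{1}{9052 + n{\left(2,-88 \right)}} = \frac{1}{9052 + \left(16 - -88\right)} = \frac{1}{9052 + \left(16 + 88\right)} = \frac{1}{9052 + 104} = \frac{1}{9156}$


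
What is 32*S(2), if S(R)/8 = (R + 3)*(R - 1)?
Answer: 1280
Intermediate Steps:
S(R) = 8*(-1 + R)*(3 + R) (S(R) = 8*((R + 3)*(R - 1)) = 8*((3 + R)*(-1 + R)) = 8*((-1 + R)*(3 + R)) = 8*(-1 + R)*(3 + R))
32*S(2) = 32*(-24 + 8*2² + 16*2) = 32*(-24 + 8*4 + 32) = 32*(-24 + 32 + 32) = 32*40 = 1280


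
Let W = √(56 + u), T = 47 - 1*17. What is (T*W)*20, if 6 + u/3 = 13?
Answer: 600*√77 ≈ 5265.0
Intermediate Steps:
u = 21 (u = -18 + 3*13 = -18 + 39 = 21)
T = 30 (T = 47 - 17 = 30)
W = √77 (W = √(56 + 21) = √77 ≈ 8.7750)
(T*W)*20 = (30*√77)*20 = 600*√77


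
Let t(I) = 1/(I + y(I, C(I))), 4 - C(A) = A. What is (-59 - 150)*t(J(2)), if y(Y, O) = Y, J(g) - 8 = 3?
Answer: -19/2 ≈ -9.5000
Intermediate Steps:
C(A) = 4 - A
J(g) = 11 (J(g) = 8 + 3 = 11)
t(I) = 1/(2*I) (t(I) = 1/(I + I) = 1/(2*I))
(-59 - 150)*t(J(2)) = (-59 - 150)*((½)/11) = -209/(2*11) = -209*1/22 = -19/2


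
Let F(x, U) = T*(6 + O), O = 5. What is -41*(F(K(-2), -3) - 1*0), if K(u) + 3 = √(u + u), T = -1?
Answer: 451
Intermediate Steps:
K(u) = -3 + √2*√u (K(u) = -3 + √(u + u) = -3 + √(2*u) = -3 + √2*√u)
F(x, U) = -11 (F(x, U) = -(6 + 5) = -1*11 = -11)
-41*(F(K(-2), -3) - 1*0) = -41*(-11 - 1*0) = -41*(-11 + 0) = -41*(-11) = 451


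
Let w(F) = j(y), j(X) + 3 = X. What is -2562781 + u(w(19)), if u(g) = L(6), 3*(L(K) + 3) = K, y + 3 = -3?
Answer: -2562782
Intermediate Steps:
y = -6 (y = -3 - 3 = -6)
j(X) = -3 + X
w(F) = -9 (w(F) = -3 - 6 = -9)
L(K) = -3 + K/3
u(g) = -1 (u(g) = -3 + (⅓)*6 = -3 + 2 = -1)
-2562781 + u(w(19)) = -2562781 - 1 = -2562782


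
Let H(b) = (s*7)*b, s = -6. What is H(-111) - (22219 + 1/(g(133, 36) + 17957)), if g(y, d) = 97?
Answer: -316974079/18054 ≈ -17557.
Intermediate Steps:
H(b) = -42*b (H(b) = (-6*7)*b = -42*b)
H(-111) - (22219 + 1/(g(133, 36) + 17957)) = -42*(-111) - (22219 + 1/(97 + 17957)) = 4662 - (22219 + 1/18054) = 4662 - 1*401141827/18054 = 4662 - 401141827/18054 = -316974079/18054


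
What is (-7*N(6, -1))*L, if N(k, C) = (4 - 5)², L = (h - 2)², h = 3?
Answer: -7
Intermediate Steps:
L = 1 (L = (3 - 2)² = 1² = 1)
N(k, C) = 1 (N(k, C) = (-1)² = 1)
(-7*N(6, -1))*L = -7*1*1 = -7*1 = -7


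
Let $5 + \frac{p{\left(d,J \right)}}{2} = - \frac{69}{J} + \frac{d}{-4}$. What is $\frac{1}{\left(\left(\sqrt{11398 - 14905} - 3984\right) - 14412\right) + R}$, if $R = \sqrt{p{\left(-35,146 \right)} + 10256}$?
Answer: $\frac{146}{-2685816 + \sqrt{218756618} + 146 i \sqrt{3507}} \approx -5.466 \cdot 10^{-5} - 1.7693 \cdot 10^{-7} i$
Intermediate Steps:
$p{\left(d,J \right)} = -10 - \frac{138}{J} - \frac{d}{2}$ ($p{\left(d,J \right)} = -10 + 2 \left(- \frac{69}{J} + \frac{d}{-4}\right) = -10 + 2 \left(- \frac{69}{J} + d \left(- \frac{1}{4}\right)\right) = -10 + 2 \left(- \frac{69}{J} - \frac{d}{4}\right) = -10 - \left(\frac{d}{2} + \frac{138}{J}\right) = -10 - \frac{138}{J} - \frac{d}{2}$)
$R = \frac{\sqrt{218756618}}{146}$ ($R = \sqrt{\left(-10 - \frac{138}{146} - - \frac{35}{2}\right) + 10256} = \sqrt{\left(-10 - \frac{69}{73} + \frac{35}{2}\right) + 10256} = \sqrt{\frac{957}{146} + 10256} = \sqrt{\frac{1498333}{146}} = \frac{\sqrt{218756618}}{146} \approx 101.3$)
$\frac{1}{\left(\left(\sqrt{11398 - 14905} - 3984\right) - 14412\right) + R} = \frac{1}{\left(\left(\sqrt{11398 - 14905} - 3984\right) - 14412\right) + \frac{\sqrt{218756618}}{146}} = \frac{1}{\left(\left(\sqrt{-3507} - 3984\right) - 14412\right) + \frac{\sqrt{218756618}}{146}} = \frac{1}{\left(\left(i \sqrt{3507} - 3984\right) - 14412\right) + \frac{\sqrt{218756618}}{146}} = \frac{1}{\left(\left(-3984 + i \sqrt{3507}\right) - 14412\right) + \frac{\sqrt{218756618}}{146}} = \frac{1}{\left(-18396 + i \sqrt{3507}\right) + \frac{\sqrt{218756618}}{146}} = \frac{1}{-18396 + \frac{\sqrt{218756618}}{146} + i \sqrt{3507}}$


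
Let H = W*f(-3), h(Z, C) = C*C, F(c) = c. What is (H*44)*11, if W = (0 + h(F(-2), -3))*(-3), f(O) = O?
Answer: 39204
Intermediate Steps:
h(Z, C) = C**2
W = -27 (W = (0 + (-3)**2)*(-3) = (0 + 9)*(-3) = 9*(-3) = -27)
H = 81 (H = -27*(-3) = 81)
(H*44)*11 = (81*44)*11 = 3564*11 = 39204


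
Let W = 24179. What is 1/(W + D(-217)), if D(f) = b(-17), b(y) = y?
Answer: 1/24162 ≈ 4.1387e-5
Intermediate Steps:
D(f) = -17
1/(W + D(-217)) = 1/(24179 - 17) = 1/24162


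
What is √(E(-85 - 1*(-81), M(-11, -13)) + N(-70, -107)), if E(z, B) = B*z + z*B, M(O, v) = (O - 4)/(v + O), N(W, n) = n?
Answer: 4*I*√7 ≈ 10.583*I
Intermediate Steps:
M(O, v) = (-4 + O)/(O + v)
E(z, B) = 2*B*z (E(z, B) = B*z + B*z = 2*B*z)
√(E(-85 - 1*(-81), M(-11, -13)) + N(-70, -107)) = √(2*((-4 - 11)/(-11 - 13))*(-85 - 1*(-81)) - 107) = √(2*(-15/(-24))*(-85 + 81) - 107) = √(2*(-1/24*(-15))*(-4) - 107) = √(2*(5/8)*(-4) - 107) = √(-5 - 107) = √(-112) = 4*I*√7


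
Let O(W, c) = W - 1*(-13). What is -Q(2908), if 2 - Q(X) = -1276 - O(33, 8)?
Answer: -1324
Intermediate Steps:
O(W, c) = 13 + W (O(W, c) = W + 13 = 13 + W)
Q(X) = 1324 (Q(X) = 2 - (-1276 - (13 + 33)) = 2 - (-1276 - 1*46) = 2 - (-1276 - 46) = 2 - 1*(-1322) = 2 + 1322 = 1324)
-Q(2908) = -1*1324 = -1324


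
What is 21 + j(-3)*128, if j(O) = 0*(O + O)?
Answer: 21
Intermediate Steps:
j(O) = 0 (j(O) = 0*(2*O) = 0)
21 + j(-3)*128 = 21 + 0*128 = 21 + 0 = 21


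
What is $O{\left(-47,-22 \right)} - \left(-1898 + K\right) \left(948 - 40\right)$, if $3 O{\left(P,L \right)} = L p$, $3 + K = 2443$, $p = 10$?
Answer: $- \frac{1476628}{3} \approx -4.9221 \cdot 10^{5}$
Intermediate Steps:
$K = 2440$ ($K = -3 + 2443 = 2440$)
$O{\left(P,L \right)} = \frac{10 L}{3}$ ($O{\left(P,L \right)} = \frac{L 10}{3} = \frac{10 L}{3}$)
$O{\left(-47,-22 \right)} - \left(-1898 + K\right) \left(948 - 40\right) = \frac{10}{3} \left(-22\right) - \left(-1898 + 2440\right) \left(948 - 40\right) = - \frac{220}{3} - 542 \cdot 908 = - \frac{220}{3} - 492136 = - \frac{1476628}{3}$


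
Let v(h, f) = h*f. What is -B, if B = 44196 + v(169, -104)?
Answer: -26620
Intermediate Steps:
v(h, f) = f*h
B = 26620 (B = 44196 - 104*169 = 44196 - 17576 = 26620)
-B = -1*26620 = -26620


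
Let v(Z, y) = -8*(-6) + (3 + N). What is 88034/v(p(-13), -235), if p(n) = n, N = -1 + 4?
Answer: 44017/27 ≈ 1630.3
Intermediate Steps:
N = 3
v(Z, y) = 54 (v(Z, y) = -8*(-6) + (3 + 3) = 48 + 6 = 54)
88034/v(p(-13), -235) = 88034/54 = 88034*(1/54) = 44017/27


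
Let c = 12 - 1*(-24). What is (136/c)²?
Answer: 1156/81 ≈ 14.272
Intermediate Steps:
c = 36 (c = 12 + 24 = 36)
(136/c)² = (136/36)² = (136*(1/36))² = (34/9)² = 1156/81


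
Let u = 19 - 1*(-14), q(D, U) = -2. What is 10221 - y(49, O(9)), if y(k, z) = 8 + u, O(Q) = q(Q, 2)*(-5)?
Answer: 10180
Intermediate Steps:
u = 33 (u = 19 + 14 = 33)
O(Q) = 10 (O(Q) = -2*(-5) = 10)
y(k, z) = 41 (y(k, z) = 8 + 33 = 41)
10221 - y(49, O(9)) = 10221 - 1*41 = 10221 - 41 = 10180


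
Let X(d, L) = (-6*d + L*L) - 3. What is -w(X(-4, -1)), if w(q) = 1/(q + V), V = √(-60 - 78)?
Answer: I/(√138 - 22*I) ≈ -0.03537 + 0.018886*I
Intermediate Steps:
X(d, L) = -3 + L² - 6*d (X(d, L) = (-6*d + L²) - 3 = (L² - 6*d) - 3 = -3 + L² - 6*d)
V = I*√138 (V = √(-138) = I*√138 ≈ 11.747*I)
w(q) = 1/(q + I*√138)
-w(X(-4, -1)) = -1/((-3 + (-1)² - 6*(-4)) + I*√138) = -1/((-3 + 1 + 24) + I*√138) = -1/(22 + I*√138)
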